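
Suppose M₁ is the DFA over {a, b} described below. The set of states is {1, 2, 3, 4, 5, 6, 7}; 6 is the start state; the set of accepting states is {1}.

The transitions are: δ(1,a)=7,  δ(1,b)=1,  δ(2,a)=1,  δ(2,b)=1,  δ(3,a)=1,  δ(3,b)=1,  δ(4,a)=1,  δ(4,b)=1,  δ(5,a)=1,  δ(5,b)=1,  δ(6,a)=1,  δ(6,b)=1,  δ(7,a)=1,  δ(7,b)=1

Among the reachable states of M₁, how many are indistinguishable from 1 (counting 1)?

1

First remove the unreachable states {2,3,4,5}; 3 states remain.
P0 = {1} | {6,7}.
Stable partition: {1} | {6,7} — 2 equivalence classes.
State 1 belongs to the block {1}, which has 1 states.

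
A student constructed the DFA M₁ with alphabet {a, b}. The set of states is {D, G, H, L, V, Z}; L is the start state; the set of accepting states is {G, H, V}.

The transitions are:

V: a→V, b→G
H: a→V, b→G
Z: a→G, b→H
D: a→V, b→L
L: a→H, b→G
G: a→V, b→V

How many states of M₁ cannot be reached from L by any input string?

BFS from L reaches {G, H, L, V}; the 2 state(s) D, Z are never visited.

2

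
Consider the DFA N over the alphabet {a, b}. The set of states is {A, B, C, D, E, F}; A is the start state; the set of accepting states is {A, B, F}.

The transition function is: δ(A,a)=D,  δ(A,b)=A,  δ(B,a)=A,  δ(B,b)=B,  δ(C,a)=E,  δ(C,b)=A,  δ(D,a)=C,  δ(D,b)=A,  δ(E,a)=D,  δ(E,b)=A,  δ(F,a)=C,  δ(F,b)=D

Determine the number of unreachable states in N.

2

No path from A leads to B, F; the other 4 states are all reachable.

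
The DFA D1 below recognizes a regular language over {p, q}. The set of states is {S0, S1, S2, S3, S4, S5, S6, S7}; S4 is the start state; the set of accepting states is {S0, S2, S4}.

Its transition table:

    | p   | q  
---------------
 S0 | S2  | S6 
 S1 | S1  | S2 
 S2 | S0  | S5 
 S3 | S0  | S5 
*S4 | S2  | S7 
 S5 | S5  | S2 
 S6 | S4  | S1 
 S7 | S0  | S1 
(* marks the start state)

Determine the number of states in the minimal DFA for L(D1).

Reachable states from the start: {S0,S1,S2,S4,S5,S6,S7}. Unreachable: {S3} — drop them.
Start with accepting vs non-accepting: {S0,S2,S4} | {S1,S5,S6,S7}.
On input p, block {S1,S5,S6,S7} splits into {S1,S5} and {S6,S7}.
Split {S0,S2,S4} by δ(·,q) → {S0,S4} and {S2}.
No further refinement is possible. Final partition (4 blocks): {S0,S4} | {S1,S5} | {S6,S7} | {S2}.

4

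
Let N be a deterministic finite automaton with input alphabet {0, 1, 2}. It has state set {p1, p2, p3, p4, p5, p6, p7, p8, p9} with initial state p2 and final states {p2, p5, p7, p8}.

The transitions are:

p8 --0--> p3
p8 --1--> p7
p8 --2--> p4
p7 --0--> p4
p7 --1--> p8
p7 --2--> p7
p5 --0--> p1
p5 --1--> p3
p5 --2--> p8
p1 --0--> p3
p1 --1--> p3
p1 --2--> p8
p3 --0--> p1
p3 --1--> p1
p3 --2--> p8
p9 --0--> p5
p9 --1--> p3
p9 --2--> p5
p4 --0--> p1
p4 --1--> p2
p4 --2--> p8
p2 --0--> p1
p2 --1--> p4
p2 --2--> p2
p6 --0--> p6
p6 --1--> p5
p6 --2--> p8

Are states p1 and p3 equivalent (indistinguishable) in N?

Yes

Reachable states from the start: {p1,p2,p3,p4,p7,p8}. Unreachable: {p5,p6,p9} — drop them.
Initial partition by acceptance: {p2,p7,p8} | {p1,p3,p4}.
Refine {p2,p7,p8} on symbol 1: members go to different blocks, giving {p7,p8} and {p2}.
Split {p7,p8} by δ(·,2) → {p7} and {p8}.
On input 1, block {p1,p3,p4} splits into {p1,p3} and {p4}.
The partition is now stable with 5 blocks: {p7} | {p1,p3} | {p2} | {p8} | {p4}.
p1 and p3 lie in the same block of the stable partition, so they are equivalent — no string distinguishes them.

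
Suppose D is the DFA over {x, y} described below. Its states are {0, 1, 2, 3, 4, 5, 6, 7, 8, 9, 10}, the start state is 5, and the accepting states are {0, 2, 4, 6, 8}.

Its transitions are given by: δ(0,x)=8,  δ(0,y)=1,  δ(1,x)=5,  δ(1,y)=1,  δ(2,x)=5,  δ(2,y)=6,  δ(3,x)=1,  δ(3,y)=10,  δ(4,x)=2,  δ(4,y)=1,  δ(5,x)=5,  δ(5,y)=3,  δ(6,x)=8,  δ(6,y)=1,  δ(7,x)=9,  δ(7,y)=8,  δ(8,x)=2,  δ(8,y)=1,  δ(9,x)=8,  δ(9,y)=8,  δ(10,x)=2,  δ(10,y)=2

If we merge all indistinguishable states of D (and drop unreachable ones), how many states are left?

7

States {0,4,7,9} cannot be reached from the start state, so discard them.
Start with accepting vs non-accepting: {2,6,8} | {1,3,5,10}.
On input x, block {2,6,8} splits into {6,8} and {2}.
On input x, block {6,8} splits into {6} and {8}.
Refine {1,3,5,10} on symbol x: members go to different blocks, giving {1,3,5} and {10}.
Split {1,3,5} by δ(·,y) → {1,5} and {3}.
On input y, block {1,5} splits into {1} and {5}.
Stable partition: {6} | {1} | {2} | {8} | {10} | {3} | {5} — 7 equivalence classes.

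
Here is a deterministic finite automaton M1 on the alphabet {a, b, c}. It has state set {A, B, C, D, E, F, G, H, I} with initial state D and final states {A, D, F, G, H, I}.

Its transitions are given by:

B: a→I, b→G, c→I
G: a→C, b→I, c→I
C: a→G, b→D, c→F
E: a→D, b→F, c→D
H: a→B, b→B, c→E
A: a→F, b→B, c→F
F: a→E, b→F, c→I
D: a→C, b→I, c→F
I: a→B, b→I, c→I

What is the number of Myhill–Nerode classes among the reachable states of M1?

Reachable states from the start: {B,C,D,E,F,G,I}. Unreachable: {A,H} — drop them.
Initial partition by acceptance: {D,F,G,I} | {B,C,E}.
The partition is now stable with 2 blocks: {D,F,G,I} | {B,C,E}.

2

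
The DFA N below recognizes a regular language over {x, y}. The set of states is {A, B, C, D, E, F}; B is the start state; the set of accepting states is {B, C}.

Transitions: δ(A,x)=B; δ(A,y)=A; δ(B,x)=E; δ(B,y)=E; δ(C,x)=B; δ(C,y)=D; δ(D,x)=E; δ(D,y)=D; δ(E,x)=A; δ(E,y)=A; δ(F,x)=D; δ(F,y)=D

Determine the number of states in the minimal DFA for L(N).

3

Reachable states from the start: {A,B,E}. Unreachable: {C,D,F} — drop them.
Start with accepting vs non-accepting: {B} | {A,E}.
On input x, block {A,E} splits into {A} and {E}.
Stable partition: {B} | {A} | {E} — 3 equivalence classes.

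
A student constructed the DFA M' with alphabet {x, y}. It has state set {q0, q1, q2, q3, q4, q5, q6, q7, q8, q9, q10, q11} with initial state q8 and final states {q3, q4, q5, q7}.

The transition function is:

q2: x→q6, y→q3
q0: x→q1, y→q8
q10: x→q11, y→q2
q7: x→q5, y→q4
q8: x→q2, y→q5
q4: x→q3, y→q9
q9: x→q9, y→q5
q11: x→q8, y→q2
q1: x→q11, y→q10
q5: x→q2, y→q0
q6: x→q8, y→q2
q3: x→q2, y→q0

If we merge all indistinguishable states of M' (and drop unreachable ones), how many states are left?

7

States {q4,q7,q9} cannot be reached from the start state, so discard them.
P0 = {q3,q5} | {q0,q1,q2,q6,q8,q10,q11}.
Split {q0,q1,q2,q6,q8,q10,q11} by δ(·,y) → {q0,q1,q6,q10,q11} and {q2,q8}.
Split {q0,q1,q6,q10,q11} by δ(·,x) → {q0,q1,q10} and {q6,q11}.
Split {q0,q1,q10} by δ(·,x) → {q1,q10} and {q0}.
On input y, block {q1,q10} splits into {q1} and {q10}.
Refine {q2,q8} on symbol x: members go to different blocks, giving {q2} and {q8}.
Stable partition: {q3,q5} | {q1} | {q2} | {q6,q11} | {q0} | {q10} | {q8} — 7 equivalence classes.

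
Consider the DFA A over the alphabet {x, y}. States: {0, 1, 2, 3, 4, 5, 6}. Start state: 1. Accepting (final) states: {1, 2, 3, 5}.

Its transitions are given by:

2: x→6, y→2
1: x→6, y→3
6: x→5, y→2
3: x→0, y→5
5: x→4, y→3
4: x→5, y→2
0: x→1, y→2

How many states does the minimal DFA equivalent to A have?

All states are reachable from the start state.
P0 = {1,2,3,5} | {0,4,6}.
Stable partition: {1,2,3,5} | {0,4,6} — 2 equivalence classes.

2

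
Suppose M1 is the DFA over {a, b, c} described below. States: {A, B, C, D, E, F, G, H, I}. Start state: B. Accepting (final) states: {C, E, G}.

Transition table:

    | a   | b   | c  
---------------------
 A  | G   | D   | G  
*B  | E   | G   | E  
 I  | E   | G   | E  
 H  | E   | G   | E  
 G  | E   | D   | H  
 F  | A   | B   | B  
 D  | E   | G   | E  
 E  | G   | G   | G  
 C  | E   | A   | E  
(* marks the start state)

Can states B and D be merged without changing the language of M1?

Yes

Reachable states from the start: {B,D,E,G,H}. Unreachable: {A,C,F,I} — drop them.
P0 = {E,G} | {B,D,H}.
Split {E,G} by δ(·,b) → {E} and {G}.
The partition is now stable with 3 blocks: {E} | {B,D,H} | {G}.
B and D lie in the same block of the stable partition, so they are equivalent — no string distinguishes them.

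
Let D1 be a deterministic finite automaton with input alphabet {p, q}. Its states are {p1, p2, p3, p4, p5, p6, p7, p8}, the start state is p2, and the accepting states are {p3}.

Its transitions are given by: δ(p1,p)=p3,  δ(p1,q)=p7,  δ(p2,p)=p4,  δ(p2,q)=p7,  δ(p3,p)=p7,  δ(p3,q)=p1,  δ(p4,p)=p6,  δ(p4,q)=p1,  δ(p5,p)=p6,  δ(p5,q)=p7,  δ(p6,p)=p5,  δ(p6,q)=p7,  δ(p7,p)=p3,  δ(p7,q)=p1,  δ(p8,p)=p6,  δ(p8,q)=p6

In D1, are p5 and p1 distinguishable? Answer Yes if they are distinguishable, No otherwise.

Yes

First remove the unreachable states {p8}; 7 states remain.
P0 = {p3} | {p1,p2,p4,p5,p6,p7}.
On input p, block {p1,p2,p4,p5,p6,p7} splits into {p2,p4,p5,p6} and {p1,p7}.
No further refinement is possible. Final partition (3 blocks): {p3} | {p2,p4,p5,p6} | {p1,p7}.
p5 and p1 end up in different blocks, so they are distinguishable. For instance, the string 'p' is accepted from only p1.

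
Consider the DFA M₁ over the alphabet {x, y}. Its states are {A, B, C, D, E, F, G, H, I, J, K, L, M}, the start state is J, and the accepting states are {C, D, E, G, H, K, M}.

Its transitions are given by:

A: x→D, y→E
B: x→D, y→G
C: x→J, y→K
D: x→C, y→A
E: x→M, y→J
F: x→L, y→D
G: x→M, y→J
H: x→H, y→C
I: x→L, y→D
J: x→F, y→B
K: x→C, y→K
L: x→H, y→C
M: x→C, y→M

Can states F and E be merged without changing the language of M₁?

No

Reachable states from the start: {A,B,C,D,E,F,G,H,J,K,L,M}. Unreachable: {I} — drop them.
P0 = {C,D,E,G,H,K,M} | {A,B,F,J,L}.
On input x, block {C,D,E,G,H,K,M} splits into {D,E,G,H,K,M} and {C}.
Split {D,E,G,H,K,M} by δ(·,x) → {D,K,M} and {E,G,H}.
Split {D,K,M} by δ(·,y) → {K,M} and {D}.
Split {A,B,F,J,L} by δ(·,x) → {A,B} and {F,J} and {L}.
On input x, block {E,G,H} splits into {E,G} and {H}.
On input x, block {F,J} splits into {F} and {J}.
The partition is now stable with 9 blocks: {K,M} | {A,B} | {C} | {E,G} | {D} | {F} | {L} | {H} | {J}.
F and E end up in different blocks, so they are distinguishable. For instance, the string 'ε' is accepted from only E.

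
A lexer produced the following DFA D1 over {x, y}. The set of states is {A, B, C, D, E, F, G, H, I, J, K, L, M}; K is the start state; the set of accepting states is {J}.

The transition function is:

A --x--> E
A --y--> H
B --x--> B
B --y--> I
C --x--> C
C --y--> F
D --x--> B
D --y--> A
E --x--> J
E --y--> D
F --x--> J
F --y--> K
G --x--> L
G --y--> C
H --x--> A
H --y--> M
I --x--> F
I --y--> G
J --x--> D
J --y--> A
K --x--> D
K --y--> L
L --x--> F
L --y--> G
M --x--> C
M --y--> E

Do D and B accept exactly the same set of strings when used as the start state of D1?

Yes

All states are reachable from the start state.
P0 = {J} | {A,B,C,D,E,F,G,H,I,K,L,M}.
On input x, block {A,B,C,D,E,F,G,H,I,K,L,M} splits into {A,B,C,D,G,H,I,K,L,M} and {E,F}.
On input x, block {A,B,C,D,G,H,I,K,L,M} splits into {B,C,D,G,H,K,M} and {A,I,L}.
On input x, block {B,C,D,G,H,K,M} splits into {B,C,D,K,M} and {G,H}.
Split {B,C,D,K,M} by δ(·,y) → {B,D,K} and {C,M}.
The partition is now stable with 6 blocks: {J} | {B,D,K} | {E,F} | {A,I,L} | {G,H} | {C,M}.
D and B lie in the same block of the stable partition, so they are equivalent — no string distinguishes them.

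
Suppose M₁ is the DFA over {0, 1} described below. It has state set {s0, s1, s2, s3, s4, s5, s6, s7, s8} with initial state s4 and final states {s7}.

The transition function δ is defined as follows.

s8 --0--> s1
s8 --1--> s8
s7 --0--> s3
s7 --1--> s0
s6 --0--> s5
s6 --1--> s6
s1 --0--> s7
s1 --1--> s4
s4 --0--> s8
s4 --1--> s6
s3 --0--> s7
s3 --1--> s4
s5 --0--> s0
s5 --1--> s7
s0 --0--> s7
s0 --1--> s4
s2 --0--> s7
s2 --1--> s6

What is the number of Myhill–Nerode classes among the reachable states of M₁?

6

Reachable states from the start: {s0,s1,s3,s4,s5,s6,s7,s8}. Unreachable: {s2} — drop them.
Initial partition by acceptance: {s7} | {s0,s1,s3,s4,s5,s6,s8}.
Refine {s0,s1,s3,s4,s5,s6,s8} on symbol 0: members go to different blocks, giving {s4,s5,s6,s8} and {s0,s1,s3}.
Split {s4,s5,s6,s8} by δ(·,0) → {s4,s6} and {s5,s8}.
Split {s5,s8} by δ(·,1) → {s5} and {s8}.
Split {s4,s6} by δ(·,0) → {s4} and {s6}.
No further refinement is possible. Final partition (6 blocks): {s7} | {s4} | {s0,s1,s3} | {s5} | {s8} | {s6}.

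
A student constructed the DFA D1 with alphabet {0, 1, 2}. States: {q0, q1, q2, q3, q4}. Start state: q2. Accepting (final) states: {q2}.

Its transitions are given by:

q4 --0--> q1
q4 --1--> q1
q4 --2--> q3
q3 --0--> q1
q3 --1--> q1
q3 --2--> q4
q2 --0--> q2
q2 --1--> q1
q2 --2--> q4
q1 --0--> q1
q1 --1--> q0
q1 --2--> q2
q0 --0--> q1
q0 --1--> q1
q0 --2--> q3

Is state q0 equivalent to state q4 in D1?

Yes

Start with accepting vs non-accepting: {q2} | {q0,q1,q3,q4}.
Refine {q0,q1,q3,q4} on symbol 2: members go to different blocks, giving {q0,q3,q4} and {q1}.
Stable partition: {q2} | {q0,q3,q4} | {q1} — 3 equivalence classes.
q0 and q4 lie in the same block of the stable partition, so they are equivalent — no string distinguishes them.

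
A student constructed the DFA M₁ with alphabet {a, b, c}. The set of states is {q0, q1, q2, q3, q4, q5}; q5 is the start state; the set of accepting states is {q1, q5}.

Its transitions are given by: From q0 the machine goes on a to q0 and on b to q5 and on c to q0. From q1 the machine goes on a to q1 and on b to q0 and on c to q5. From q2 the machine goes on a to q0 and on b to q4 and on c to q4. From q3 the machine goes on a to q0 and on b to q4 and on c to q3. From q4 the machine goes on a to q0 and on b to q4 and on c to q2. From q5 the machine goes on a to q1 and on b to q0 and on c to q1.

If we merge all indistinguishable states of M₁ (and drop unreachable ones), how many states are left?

2

First remove the unreachable states {q2,q3,q4}; 3 states remain.
Initial partition by acceptance: {q1,q5} | {q0}.
No further refinement is possible. Final partition (2 blocks): {q1,q5} | {q0}.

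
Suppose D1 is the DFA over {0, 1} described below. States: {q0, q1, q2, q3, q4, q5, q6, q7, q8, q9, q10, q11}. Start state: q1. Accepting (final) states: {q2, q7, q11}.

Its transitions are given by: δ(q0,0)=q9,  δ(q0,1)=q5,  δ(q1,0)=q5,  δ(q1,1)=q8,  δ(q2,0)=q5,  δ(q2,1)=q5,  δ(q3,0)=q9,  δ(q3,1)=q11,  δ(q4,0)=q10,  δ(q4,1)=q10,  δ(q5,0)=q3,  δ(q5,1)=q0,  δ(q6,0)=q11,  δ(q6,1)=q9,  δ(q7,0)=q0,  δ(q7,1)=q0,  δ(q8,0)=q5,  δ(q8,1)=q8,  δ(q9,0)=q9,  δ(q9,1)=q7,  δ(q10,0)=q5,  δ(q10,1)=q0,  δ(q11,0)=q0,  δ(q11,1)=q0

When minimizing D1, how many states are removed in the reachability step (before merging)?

4

No path from q1 leads to q2, q4, q6, q10; the other 8 states are all reachable.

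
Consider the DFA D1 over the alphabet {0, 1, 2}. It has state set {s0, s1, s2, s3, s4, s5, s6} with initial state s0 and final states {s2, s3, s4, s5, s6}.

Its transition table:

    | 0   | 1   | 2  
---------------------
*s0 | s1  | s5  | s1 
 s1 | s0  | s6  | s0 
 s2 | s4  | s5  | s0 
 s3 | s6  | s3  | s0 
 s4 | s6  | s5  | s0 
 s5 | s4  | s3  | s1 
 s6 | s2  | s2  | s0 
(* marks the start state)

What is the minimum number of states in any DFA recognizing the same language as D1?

Every state is reachable, so we keep all 7.
P0 = {s2,s3,s4,s5,s6} | {s0,s1}.
No further refinement is possible. Final partition (2 blocks): {s2,s3,s4,s5,s6} | {s0,s1}.

2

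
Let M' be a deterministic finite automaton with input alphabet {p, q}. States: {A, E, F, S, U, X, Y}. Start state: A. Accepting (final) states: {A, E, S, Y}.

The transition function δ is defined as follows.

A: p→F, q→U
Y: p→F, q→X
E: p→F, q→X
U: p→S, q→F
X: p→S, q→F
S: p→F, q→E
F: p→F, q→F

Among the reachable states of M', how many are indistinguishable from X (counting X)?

2

Reachable states from the start: {A,E,F,S,U,X}. Unreachable: {Y} — drop them.
Start with accepting vs non-accepting: {A,E,S} | {F,U,X}.
On input q, block {A,E,S} splits into {A,E} and {S}.
Split {F,U,X} by δ(·,p) → {U,X} and {F}.
No further refinement is possible. Final partition (4 blocks): {A,E} | {U,X} | {S} | {F}.
State X belongs to the block {U,X}, which has 2 states.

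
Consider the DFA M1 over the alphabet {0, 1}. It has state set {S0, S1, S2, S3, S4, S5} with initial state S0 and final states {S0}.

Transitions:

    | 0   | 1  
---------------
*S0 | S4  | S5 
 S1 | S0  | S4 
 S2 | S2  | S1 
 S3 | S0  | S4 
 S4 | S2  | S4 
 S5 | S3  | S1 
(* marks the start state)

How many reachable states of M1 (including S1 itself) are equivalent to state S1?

2

Start with accepting vs non-accepting: {S0} | {S1,S2,S3,S4,S5}.
Split {S1,S2,S3,S4,S5} by δ(·,0) → {S2,S4,S5} and {S1,S3}.
On input 0, block {S2,S4,S5} splits into {S2,S4} and {S5}.
Split {S2,S4} by δ(·,1) → {S2} and {S4}.
Stable partition: {S0} | {S2} | {S1,S3} | {S5} | {S4} — 5 equivalence classes.
State S1 belongs to the block {S1,S3}, which has 2 states.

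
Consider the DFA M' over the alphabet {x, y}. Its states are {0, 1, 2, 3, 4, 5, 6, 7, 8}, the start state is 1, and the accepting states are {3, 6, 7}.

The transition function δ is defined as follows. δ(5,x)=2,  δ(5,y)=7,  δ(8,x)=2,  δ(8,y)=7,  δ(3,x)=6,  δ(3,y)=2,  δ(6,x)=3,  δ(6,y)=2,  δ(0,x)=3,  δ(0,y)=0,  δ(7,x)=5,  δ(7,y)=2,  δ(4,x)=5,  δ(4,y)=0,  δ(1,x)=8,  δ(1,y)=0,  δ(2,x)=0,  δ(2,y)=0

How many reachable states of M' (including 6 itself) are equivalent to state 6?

2

First remove the unreachable states {4}; 8 states remain.
Start with accepting vs non-accepting: {3,6,7} | {0,1,2,5,8}.
On input x, block {3,6,7} splits into {3,6} and {7}.
Refine {0,1,2,5,8} on symbol x: members go to different blocks, giving {1,2,5,8} and {0}.
Refine {1,2,5,8} on symbol x: members go to different blocks, giving {1,5,8} and {2}.
On input x, block {1,5,8} splits into {5,8} and {1}.
The partition is now stable with 6 blocks: {3,6} | {5,8} | {7} | {0} | {2} | {1}.
The equivalence class containing 6 is {3,6}, of size 2.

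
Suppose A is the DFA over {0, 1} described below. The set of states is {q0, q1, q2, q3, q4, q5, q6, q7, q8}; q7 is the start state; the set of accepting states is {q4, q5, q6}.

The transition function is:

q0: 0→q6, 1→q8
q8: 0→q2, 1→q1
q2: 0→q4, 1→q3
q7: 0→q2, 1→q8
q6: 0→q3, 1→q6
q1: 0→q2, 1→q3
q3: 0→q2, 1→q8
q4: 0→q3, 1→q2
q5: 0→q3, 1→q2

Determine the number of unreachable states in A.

No path from q7 leads to q0, q5, q6; the other 6 states are all reachable.

3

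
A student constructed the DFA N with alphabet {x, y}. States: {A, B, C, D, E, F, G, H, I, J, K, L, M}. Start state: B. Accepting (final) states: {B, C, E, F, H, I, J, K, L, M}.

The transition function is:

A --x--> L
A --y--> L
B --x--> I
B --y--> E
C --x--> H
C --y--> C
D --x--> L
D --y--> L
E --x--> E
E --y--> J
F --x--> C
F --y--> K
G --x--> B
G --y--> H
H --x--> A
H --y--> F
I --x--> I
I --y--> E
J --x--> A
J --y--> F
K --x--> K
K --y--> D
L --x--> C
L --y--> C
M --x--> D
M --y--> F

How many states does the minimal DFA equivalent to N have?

8

States {G,M} cannot be reached from the start state, so discard them.
Initial partition by acceptance: {B,C,E,F,H,I,J,K,L} | {A,D}.
Refine {B,C,E,F,H,I,J,K,L} on symbol x: members go to different blocks, giving {B,C,E,F,I,K,L} and {H,J}.
On input x, block {B,C,E,F,I,K,L} splits into {B,E,F,I,K,L} and {C}.
On input x, block {B,E,F,I,K,L} splits into {B,E,I,K} and {F,L}.
Refine {B,E,I,K} on symbol y: members go to different blocks, giving {B,I} and {E} and {K}.
Refine {F,L} on symbol y: members go to different blocks, giving {F} and {L}.
Stable partition: {B,I} | {A,D} | {H,J} | {C} | {F} | {E} | {K} | {L} — 8 equivalence classes.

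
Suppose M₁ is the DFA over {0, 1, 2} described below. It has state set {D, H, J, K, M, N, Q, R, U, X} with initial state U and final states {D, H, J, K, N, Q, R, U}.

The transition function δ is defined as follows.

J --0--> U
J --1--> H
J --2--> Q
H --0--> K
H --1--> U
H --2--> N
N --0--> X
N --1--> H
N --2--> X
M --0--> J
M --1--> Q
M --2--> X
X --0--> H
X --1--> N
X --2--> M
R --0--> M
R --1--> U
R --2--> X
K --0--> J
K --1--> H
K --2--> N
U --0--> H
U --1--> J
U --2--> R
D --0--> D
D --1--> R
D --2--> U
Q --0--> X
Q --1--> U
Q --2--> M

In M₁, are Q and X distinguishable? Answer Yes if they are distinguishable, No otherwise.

States {D} cannot be reached from the start state, so discard them.
Start with accepting vs non-accepting: {H,J,K,N,Q,R,U} | {M,X}.
On input 0, block {H,J,K,N,Q,R,U} splits into {H,J,K,U} and {N,Q,R}.
No further refinement is possible. Final partition (3 blocks): {H,J,K,U} | {M,X} | {N,Q,R}.
Q and X end up in different blocks, so they are distinguishable. For instance, the string 'ε' is accepted from only Q.

Yes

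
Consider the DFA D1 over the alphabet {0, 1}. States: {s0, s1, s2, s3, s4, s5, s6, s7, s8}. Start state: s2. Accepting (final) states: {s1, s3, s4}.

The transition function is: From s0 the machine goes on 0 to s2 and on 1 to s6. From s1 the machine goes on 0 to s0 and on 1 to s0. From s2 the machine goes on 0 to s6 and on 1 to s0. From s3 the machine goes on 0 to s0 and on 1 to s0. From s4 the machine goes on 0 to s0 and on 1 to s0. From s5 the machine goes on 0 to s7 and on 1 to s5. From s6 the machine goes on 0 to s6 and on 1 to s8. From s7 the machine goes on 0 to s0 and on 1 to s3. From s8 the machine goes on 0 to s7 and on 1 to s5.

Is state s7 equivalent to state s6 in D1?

No

First remove the unreachable states {s1,s4}; 7 states remain.
Initial partition by acceptance: {s3} | {s0,s2,s5,s6,s7,s8}.
Split {s0,s2,s5,s6,s7,s8} by δ(·,1) → {s0,s2,s5,s6,s8} and {s7}.
Refine {s0,s2,s5,s6,s8} on symbol 0: members go to different blocks, giving {s0,s2,s6} and {s5,s8}.
On input 1, block {s0,s2,s6} splits into {s0,s2} and {s6}.
On input 0, block {s0,s2} splits into {s0} and {s2}.
The partition is now stable with 6 blocks: {s3} | {s0} | {s7} | {s5,s8} | {s6} | {s2}.
s7 and s6 end up in different blocks, so they are distinguishable. For instance, the string '1' is accepted from only s7.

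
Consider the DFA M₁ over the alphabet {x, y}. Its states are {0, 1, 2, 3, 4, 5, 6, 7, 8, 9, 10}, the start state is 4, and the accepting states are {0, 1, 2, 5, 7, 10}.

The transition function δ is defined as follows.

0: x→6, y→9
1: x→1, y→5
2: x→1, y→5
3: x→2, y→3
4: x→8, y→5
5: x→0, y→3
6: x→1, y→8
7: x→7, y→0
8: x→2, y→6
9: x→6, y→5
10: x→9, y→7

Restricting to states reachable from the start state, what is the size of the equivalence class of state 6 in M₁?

Reachable states from the start: {0,1,2,3,4,5,6,8,9}. Unreachable: {7,10} — drop them.
P0 = {0,1,2,5} | {3,4,6,8,9}.
On input x, block {0,1,2,5} splits into {1,2,5} and {0}.
Refine {1,2,5} on symbol x: members go to different blocks, giving {1,2} and {5}.
On input x, block {3,4,6,8,9} splits into {3,6,8} and {4,9}.
Stable partition: {1,2} | {3,6,8} | {0} | {5} | {4,9} — 5 equivalence classes.
The equivalence class containing 6 is {3,6,8}, of size 3.

3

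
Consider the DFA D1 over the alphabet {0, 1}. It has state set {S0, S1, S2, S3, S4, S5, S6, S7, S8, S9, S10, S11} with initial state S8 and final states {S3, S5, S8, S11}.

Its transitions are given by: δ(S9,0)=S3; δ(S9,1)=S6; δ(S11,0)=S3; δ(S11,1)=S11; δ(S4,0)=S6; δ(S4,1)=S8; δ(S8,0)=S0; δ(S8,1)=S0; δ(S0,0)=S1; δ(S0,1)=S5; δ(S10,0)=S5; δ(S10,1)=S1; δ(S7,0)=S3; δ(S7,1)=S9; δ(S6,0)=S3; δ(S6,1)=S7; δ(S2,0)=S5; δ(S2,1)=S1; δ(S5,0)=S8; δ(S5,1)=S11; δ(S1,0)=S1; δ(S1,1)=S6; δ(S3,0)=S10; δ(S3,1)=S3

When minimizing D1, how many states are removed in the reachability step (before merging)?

2

Starting at S8 and following transitions, the reachable set is {S0, S1, S3, S5, S6, S7, S8, S9, S10, S11}. That leaves S2, S4 unreachable — 2 in total.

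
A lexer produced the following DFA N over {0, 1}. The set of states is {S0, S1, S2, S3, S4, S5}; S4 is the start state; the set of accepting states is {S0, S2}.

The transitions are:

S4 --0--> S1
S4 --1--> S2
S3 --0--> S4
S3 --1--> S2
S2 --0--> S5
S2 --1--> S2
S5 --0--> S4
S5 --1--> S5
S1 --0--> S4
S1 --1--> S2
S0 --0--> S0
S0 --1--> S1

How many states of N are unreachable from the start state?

BFS from S4 reaches {S1, S2, S4, S5}; the 2 state(s) S0, S3 are never visited.

2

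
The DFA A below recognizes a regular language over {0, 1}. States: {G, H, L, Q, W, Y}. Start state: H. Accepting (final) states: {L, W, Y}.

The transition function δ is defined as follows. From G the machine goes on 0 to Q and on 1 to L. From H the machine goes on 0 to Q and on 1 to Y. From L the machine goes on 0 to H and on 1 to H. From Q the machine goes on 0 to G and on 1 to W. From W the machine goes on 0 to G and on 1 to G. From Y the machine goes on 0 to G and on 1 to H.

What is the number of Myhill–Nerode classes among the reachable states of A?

2

P0 = {L,W,Y} | {G,H,Q}.
The partition is now stable with 2 blocks: {L,W,Y} | {G,H,Q}.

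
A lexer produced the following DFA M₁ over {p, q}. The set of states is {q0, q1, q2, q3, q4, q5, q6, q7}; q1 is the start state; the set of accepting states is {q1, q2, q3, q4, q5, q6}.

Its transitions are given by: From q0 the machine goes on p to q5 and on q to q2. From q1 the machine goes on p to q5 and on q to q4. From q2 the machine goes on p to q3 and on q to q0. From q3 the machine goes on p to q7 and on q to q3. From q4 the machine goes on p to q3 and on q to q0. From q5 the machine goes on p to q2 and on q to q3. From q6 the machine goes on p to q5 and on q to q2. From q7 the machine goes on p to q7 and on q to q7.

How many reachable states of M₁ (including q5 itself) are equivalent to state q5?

Reachable states from the start: {q0,q1,q2,q3,q4,q5,q7}. Unreachable: {q6} — drop them.
Start with accepting vs non-accepting: {q1,q2,q3,q4,q5} | {q0,q7}.
Split {q1,q2,q3,q4,q5} by δ(·,p) → {q1,q2,q4,q5} and {q3}.
Refine {q1,q2,q4,q5} on symbol p: members go to different blocks, giving {q1,q5} and {q2,q4}.
On input p, block {q1,q5} splits into {q1} and {q5}.
Refine {q0,q7} on symbol p: members go to different blocks, giving {q0} and {q7}.
No further refinement is possible. Final partition (6 blocks): {q1} | {q0} | {q3} | {q2,q4} | {q5} | {q7}.
The equivalence class containing q5 is {q5}, of size 1.

1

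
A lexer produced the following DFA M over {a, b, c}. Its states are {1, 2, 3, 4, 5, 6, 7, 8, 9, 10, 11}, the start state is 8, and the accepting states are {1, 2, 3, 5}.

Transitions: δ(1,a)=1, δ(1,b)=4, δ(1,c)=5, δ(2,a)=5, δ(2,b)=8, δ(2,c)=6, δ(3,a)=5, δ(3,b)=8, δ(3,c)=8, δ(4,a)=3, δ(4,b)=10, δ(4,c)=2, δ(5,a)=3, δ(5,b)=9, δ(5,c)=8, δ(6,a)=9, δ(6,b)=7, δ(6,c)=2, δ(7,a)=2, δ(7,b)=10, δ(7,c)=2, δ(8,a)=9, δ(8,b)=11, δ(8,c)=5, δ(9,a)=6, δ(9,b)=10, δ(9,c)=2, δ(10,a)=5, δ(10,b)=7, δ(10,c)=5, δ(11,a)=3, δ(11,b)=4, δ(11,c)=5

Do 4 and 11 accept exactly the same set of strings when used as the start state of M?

Yes

States {1} cannot be reached from the start state, so discard them.
Initial partition by acceptance: {2,3,5} | {4,6,7,8,9,10,11}.
On input a, block {4,6,7,8,9,10,11} splits into {4,7,10,11} and {6,8,9}.
Stable partition: {2,3,5} | {4,7,10,11} | {6,8,9} — 3 equivalence classes.
4 and 11 lie in the same block of the stable partition, so they are equivalent — no string distinguishes them.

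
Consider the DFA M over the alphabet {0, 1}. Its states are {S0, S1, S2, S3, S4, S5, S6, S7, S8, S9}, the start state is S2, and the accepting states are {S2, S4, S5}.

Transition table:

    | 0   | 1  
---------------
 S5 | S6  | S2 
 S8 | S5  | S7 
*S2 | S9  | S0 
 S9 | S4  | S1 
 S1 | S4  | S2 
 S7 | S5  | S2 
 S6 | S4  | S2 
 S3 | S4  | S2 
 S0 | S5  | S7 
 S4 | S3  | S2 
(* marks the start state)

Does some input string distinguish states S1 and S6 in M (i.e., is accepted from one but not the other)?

Reachable states from the start: {S0,S1,S2,S3,S4,S5,S6,S7,S9}. Unreachable: {S8} — drop them.
Initial partition by acceptance: {S2,S4,S5} | {S0,S1,S3,S6,S7,S9}.
Split {S2,S4,S5} by δ(·,1) → {S4,S5} and {S2}.
Refine {S0,S1,S3,S6,S7,S9} on symbol 1: members go to different blocks, giving {S1,S3,S6,S7} and {S0,S9}.
Stable partition: {S4,S5} | {S1,S3,S6,S7} | {S2} | {S0,S9} — 4 equivalence classes.
S1 and S6 lie in the same block of the stable partition, so they are equivalent — no string distinguishes them.

No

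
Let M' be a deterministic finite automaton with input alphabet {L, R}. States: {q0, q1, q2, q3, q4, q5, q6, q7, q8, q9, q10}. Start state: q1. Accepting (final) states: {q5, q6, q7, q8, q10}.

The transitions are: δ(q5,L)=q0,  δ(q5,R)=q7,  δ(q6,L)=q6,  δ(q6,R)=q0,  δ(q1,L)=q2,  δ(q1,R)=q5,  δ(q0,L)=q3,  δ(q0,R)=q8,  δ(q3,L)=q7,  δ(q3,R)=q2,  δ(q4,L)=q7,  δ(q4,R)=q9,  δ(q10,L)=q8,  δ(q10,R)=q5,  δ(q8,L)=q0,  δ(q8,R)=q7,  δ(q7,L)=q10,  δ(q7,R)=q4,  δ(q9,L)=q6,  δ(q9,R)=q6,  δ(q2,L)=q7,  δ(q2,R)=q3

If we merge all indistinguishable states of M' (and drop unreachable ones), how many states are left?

8

All states are reachable from the start state.
Start with accepting vs non-accepting: {q5,q6,q7,q8,q10} | {q0,q1,q2,q3,q4,q9}.
On input L, block {q5,q6,q7,q8,q10} splits into {q6,q7,q10} and {q5,q8}.
Refine {q6,q7,q10} on symbol L: members go to different blocks, giving {q6,q7} and {q10}.
Split {q6,q7} by δ(·,L) → {q6} and {q7}.
Split {q0,q1,q2,q3,q4,q9} by δ(·,L) → {q2,q3,q4} and {q0,q1} and {q9}.
On input R, block {q2,q3,q4} splits into {q2,q3} and {q4}.
Stable partition: {q6} | {q2,q3} | {q5,q8} | {q10} | {q7} | {q0,q1} | {q9} | {q4} — 8 equivalence classes.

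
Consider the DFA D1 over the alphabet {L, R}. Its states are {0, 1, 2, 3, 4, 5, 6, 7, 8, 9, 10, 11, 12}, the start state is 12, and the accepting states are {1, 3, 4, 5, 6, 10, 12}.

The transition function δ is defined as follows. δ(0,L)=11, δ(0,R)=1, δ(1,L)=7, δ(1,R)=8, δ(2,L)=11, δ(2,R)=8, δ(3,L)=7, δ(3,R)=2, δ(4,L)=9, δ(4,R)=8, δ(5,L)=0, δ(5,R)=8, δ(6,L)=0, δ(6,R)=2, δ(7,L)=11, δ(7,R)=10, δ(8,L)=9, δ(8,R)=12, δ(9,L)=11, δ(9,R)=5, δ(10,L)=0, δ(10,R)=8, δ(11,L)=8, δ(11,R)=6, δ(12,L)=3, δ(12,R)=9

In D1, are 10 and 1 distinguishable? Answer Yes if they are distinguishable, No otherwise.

No

Reachable states from the start: {0,1,2,3,5,6,7,8,9,10,11,12}. Unreachable: {4} — drop them.
P0 = {1,3,5,6,10,12} | {0,2,7,8,9,11}.
Split {1,3,5,6,10,12} by δ(·,L) → {1,3,5,6,10} and {12}.
On input R, block {0,2,7,8,9,11} splits into {0,7,9,11} and {2} and {8}.
Split {1,3,5,6,10} by δ(·,R) → {1,5,10} and {3,6}.
Split {0,7,9,11} by δ(·,L) → {0,7,9} and {11}.
Stable partition: {1,5,10} | {0,7,9} | {12} | {2} | {8} | {3,6} | {11} — 7 equivalence classes.
10 and 1 lie in the same block of the stable partition, so they are equivalent — no string distinguishes them.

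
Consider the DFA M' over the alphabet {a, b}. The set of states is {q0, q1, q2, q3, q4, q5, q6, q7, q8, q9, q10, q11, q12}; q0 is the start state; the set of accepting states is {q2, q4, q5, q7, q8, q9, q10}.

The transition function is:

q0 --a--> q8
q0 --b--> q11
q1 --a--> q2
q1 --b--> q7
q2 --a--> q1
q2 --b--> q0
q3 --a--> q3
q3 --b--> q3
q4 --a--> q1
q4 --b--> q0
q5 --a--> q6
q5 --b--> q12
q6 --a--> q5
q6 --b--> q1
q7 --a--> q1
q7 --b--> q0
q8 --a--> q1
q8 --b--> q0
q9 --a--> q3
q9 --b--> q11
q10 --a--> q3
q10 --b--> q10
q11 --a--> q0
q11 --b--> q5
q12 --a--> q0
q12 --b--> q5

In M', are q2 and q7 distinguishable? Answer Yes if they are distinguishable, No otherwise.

No

Reachable states from the start: {q0,q1,q2,q5,q6,q7,q8,q11,q12}. Unreachable: {q3,q4,q9,q10} — drop them.
Initial partition by acceptance: {q2,q5,q7,q8} | {q0,q1,q6,q11,q12}.
On input a, block {q0,q1,q6,q11,q12} splits into {q0,q1,q6} and {q11,q12}.
Refine {q2,q5,q7,q8} on symbol b: members go to different blocks, giving {q2,q7,q8} and {q5}.
On input a, block {q0,q1,q6} splits into {q0,q1} and {q6}.
Split {q0,q1} by δ(·,b) → {q0} and {q1}.
No further refinement is possible. Final partition (6 blocks): {q2,q7,q8} | {q0} | {q11,q12} | {q5} | {q6} | {q1}.
q2 and q7 lie in the same block of the stable partition, so they are equivalent — no string distinguishes them.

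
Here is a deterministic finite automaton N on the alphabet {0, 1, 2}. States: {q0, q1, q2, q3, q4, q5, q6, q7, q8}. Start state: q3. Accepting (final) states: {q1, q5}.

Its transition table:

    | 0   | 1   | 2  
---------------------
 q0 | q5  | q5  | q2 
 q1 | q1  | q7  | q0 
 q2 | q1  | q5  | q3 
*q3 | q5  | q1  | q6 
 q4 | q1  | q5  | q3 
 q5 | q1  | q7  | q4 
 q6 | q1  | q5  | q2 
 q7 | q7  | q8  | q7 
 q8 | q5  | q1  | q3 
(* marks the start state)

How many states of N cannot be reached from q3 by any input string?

0

Every one of the 9 states is reachable from q3.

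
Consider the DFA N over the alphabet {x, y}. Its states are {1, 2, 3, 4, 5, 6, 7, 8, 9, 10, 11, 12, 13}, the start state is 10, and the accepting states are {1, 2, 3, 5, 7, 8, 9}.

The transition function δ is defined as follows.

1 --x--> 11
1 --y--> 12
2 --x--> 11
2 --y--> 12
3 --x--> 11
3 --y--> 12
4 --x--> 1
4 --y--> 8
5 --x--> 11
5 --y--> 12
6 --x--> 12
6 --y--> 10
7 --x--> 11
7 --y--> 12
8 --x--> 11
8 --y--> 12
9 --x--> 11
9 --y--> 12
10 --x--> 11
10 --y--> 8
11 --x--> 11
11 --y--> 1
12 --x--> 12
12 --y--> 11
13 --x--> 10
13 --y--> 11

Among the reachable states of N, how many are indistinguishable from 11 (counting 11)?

First remove the unreachable states {2,3,4,5,6,7,9,13}; 5 states remain.
Initial partition by acceptance: {1,8} | {10,11,12}.
Refine {10,11,12} on symbol y: members go to different blocks, giving {10,11} and {12}.
Stable partition: {1,8} | {10,11} | {12} — 3 equivalence classes.
State 11 belongs to the block {10,11}, which has 2 states.

2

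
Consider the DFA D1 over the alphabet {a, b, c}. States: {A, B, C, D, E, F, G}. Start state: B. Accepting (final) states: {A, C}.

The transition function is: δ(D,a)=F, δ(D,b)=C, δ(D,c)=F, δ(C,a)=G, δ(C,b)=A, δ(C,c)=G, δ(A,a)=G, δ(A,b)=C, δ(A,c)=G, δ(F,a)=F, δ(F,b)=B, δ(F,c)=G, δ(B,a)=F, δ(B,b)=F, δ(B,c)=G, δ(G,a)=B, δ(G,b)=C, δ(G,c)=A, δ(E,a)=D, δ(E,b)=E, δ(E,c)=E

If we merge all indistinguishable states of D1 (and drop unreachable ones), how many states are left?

States {D,E} cannot be reached from the start state, so discard them.
P0 = {A,C} | {B,F,G}.
Split {B,F,G} by δ(·,b) → {B,F} and {G}.
No further refinement is possible. Final partition (3 blocks): {A,C} | {B,F} | {G}.

3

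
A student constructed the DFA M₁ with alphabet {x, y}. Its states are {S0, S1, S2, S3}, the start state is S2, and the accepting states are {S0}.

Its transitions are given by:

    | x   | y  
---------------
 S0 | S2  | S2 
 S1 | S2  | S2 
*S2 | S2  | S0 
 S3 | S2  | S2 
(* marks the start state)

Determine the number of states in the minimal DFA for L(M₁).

Reachable states from the start: {S0,S2}. Unreachable: {S1,S3} — drop them.
P0 = {S0} | {S2}.
No further refinement is possible. Final partition (2 blocks): {S0} | {S2}.

2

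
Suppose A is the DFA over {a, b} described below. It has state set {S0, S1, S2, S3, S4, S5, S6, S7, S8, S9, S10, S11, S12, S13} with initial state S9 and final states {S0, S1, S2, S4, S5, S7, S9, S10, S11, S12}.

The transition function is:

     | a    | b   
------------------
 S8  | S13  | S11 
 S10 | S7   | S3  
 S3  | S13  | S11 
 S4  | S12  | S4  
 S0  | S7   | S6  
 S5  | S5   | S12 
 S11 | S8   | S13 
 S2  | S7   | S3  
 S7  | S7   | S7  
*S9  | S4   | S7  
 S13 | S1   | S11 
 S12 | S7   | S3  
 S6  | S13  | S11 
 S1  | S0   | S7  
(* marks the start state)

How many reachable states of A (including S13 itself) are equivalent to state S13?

Reachable states from the start: {S0,S1,S3,S4,S6,S7,S8,S9,S11,S12,S13}. Unreachable: {S2,S5,S10} — drop them.
Initial partition by acceptance: {S0,S1,S4,S7,S9,S11,S12} | {S3,S6,S8,S13}.
Refine {S0,S1,S4,S7,S9,S11,S12} on symbol a: members go to different blocks, giving {S0,S1,S4,S7,S9,S12} and {S11}.
Refine {S0,S1,S4,S7,S9,S12} on symbol b: members go to different blocks, giving {S1,S4,S7,S9} and {S0,S12}.
Split {S1,S4,S7,S9} by δ(·,a) → {S1,S4} and {S7,S9}.
Split {S1,S4} by δ(·,b) → {S1} and {S4}.
On input a, block {S3,S6,S8,S13} splits into {S3,S6,S8} and {S13}.
On input a, block {S7,S9} splits into {S7} and {S9}.
The partition is now stable with 8 blocks: {S1} | {S3,S6,S8} | {S11} | {S0,S12} | {S7} | {S4} | {S13} | {S9}.
The equivalence class containing S13 is {S13}, of size 1.

1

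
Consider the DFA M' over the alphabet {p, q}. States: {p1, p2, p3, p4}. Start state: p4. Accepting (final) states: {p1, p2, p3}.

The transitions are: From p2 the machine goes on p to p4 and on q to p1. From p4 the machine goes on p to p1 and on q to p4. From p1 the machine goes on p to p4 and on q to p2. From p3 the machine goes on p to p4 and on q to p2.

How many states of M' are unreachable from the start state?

1

BFS from p4 reaches {p1, p2, p4}; the 1 state(s) p3 are never visited.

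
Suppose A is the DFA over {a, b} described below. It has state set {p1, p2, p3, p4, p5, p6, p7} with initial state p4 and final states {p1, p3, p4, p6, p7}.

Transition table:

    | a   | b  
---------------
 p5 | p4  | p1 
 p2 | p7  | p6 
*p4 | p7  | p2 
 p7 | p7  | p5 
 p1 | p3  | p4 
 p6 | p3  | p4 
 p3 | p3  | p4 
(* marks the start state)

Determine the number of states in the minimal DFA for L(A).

All states are reachable from the start state.
Start with accepting vs non-accepting: {p1,p3,p4,p6,p7} | {p2,p5}.
Split {p1,p3,p4,p6,p7} by δ(·,b) → {p1,p3,p6} and {p4,p7}.
The partition is now stable with 3 blocks: {p1,p3,p6} | {p2,p5} | {p4,p7}.

3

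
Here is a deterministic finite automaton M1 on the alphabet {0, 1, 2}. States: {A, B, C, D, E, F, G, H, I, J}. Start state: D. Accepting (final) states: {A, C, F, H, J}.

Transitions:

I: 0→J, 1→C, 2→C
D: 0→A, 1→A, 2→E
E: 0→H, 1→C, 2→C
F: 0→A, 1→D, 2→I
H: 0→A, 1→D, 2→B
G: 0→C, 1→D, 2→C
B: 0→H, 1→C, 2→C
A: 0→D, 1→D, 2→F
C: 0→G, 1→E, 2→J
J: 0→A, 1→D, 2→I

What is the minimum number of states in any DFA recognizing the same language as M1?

6

All states are reachable from the start state.
Initial partition by acceptance: {A,C,F,H,J} | {B,D,E,G,I}.
On input 0, block {A,C,F,H,J} splits into {F,H,J} and {A,C}.
Split {B,D,E,G,I} by δ(·,0) → {B,E,I} and {D,G}.
Split {A,C} by δ(·,1) → {A} and {C}.
Split {D,G} by δ(·,0) → {D} and {G}.
Stable partition: {F,H,J} | {B,E,I} | {A} | {D} | {C} | {G} — 6 equivalence classes.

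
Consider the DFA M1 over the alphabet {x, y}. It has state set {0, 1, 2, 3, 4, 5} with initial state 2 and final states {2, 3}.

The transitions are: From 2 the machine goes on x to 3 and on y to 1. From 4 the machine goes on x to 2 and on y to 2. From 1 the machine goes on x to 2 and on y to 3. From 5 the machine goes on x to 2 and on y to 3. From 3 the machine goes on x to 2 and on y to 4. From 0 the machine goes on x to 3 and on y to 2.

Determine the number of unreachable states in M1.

Starting at 2 and following transitions, the reachable set is {1, 2, 3, 4}. That leaves 0, 5 unreachable — 2 in total.

2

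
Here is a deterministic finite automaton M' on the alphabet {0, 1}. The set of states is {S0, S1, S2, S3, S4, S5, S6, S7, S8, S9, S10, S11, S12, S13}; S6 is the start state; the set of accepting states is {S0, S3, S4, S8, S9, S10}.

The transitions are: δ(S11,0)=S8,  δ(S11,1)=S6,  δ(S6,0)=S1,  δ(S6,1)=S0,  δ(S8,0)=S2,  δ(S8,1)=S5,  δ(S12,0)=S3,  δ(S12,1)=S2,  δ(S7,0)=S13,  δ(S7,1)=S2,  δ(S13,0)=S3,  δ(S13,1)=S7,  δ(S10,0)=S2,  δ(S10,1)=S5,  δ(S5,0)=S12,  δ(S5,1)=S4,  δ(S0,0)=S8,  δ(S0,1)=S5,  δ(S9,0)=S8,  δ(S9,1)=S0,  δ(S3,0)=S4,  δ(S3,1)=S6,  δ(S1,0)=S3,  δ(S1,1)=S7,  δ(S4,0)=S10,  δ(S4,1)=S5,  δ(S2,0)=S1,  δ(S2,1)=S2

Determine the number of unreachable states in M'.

No path from S6 leads to S9, S11; the other 12 states are all reachable.

2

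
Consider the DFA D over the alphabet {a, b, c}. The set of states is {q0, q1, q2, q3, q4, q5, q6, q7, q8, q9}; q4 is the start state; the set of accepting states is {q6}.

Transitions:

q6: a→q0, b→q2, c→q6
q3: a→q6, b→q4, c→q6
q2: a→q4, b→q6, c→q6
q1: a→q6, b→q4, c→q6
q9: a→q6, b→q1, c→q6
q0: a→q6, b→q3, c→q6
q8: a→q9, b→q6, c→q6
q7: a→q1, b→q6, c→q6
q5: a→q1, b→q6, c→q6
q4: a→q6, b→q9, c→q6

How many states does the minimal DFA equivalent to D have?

3

States {q5,q7,q8} cannot be reached from the start state, so discard them.
P0 = {q6} | {q0,q1,q2,q3,q4,q9}.
On input a, block {q0,q1,q2,q3,q4,q9} splits into {q0,q1,q3,q4,q9} and {q2}.
Stable partition: {q6} | {q0,q1,q3,q4,q9} | {q2} — 3 equivalence classes.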